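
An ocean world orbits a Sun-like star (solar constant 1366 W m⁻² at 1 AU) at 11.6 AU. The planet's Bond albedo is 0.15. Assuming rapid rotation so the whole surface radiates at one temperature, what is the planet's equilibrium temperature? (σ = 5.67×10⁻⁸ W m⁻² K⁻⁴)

Flux at 11.6 AU: S = 1366/11.6² = 10.2 W m⁻².
Energy balance: absorbed = emitted ⇒ πR²·S(1−A) = 4πR²·σT_eq⁴, so T_eq⁴ = S(1−A)/(4σ).
T_eq = [10.2 × 0.85 / (4 × 5.67×10⁻⁸)]^(1/4) = (3.80×10⁷)^(1/4) = 78.5 K.

T_eq ≈ 78.5 K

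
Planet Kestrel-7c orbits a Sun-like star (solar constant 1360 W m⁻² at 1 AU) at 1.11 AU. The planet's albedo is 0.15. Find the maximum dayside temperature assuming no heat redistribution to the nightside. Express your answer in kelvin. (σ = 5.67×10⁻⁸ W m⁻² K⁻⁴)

T_ss ≈ 359 K

Flux at 1.11 AU: S = 1360/1.11² = 1100 W m⁻².
With no redistribution each surface element balances locally: S(1−A) = σT⁴.
T = [1100 × 0.85 / 5.67×10⁻⁸]^(1/4) = (1.65×10¹⁰)^(1/4) = 359 K.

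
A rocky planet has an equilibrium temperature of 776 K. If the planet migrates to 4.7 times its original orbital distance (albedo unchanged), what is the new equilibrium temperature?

T_eq ∝ L^(1/4) · d^(−1/2).
T′ = 776 / 4.7^(1/2) = 358 K.

T_eq ≈ 358 K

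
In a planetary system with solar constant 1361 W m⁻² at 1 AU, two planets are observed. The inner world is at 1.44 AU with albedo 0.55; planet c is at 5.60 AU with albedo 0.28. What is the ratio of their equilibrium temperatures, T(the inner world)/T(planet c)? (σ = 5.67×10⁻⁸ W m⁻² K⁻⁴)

T_eq = [S₀(1−A)/(4σd²)]^(1/4), so T ∝ (1−A)^(1/4) / √d.
T₁ = [1361×0.45/(4×5.67×10⁻⁸×1.44²)]^(1/4) = 189.97 K.
T₂ = [1361×0.72/(4×5.67×10⁻⁸×5.60²)]^(1/4) = 108.34 K.

T₁/T₂ ≈ 1.753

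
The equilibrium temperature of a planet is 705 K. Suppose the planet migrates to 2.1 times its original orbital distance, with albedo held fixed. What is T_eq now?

T_eq ∝ L^(1/4) · d^(−1/2).
T′ = 705 / 2.1^(1/2) = 486 K.

T_eq ≈ 486 K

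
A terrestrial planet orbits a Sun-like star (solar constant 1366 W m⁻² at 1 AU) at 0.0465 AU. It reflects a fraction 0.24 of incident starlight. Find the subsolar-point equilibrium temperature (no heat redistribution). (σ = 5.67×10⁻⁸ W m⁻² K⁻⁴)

Flux at 0.0465 AU: S = 1366/0.0465² = 6.32×10⁵ W m⁻².
At the subsolar point the surface absorbs S(1−A) and emits σT⁴ per unit area — no factor of 4, since only the local patch is in balance.
T = [6.32×10⁵ × 0.76 / 5.67×10⁻⁸]^(1/4) = (8.47×10¹²)^(1/4) = 1710 K.

T_ss ≈ 1710 K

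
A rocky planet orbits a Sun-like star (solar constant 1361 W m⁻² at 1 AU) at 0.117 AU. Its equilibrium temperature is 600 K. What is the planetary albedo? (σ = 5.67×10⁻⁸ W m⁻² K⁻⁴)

A ≈ 0.70

Flux at 0.117 AU: S = 1361/0.117² = 9.94×10⁴ W m⁻².
From T_eq⁴ = S(1−A)/(4σ): 1−A = 4σT_eq⁴/S.
1−A = 4 × 5.67×10⁻⁸ × (600)⁴ / 9.94×10⁴ = 0.296.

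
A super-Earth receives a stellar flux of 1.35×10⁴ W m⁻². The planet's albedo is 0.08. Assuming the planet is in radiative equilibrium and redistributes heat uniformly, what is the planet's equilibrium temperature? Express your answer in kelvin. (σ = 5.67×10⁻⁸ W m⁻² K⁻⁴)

T_eq ≈ 484 K

Energy balance: absorbed = emitted ⇒ πR²·S(1−A) = 4πR²·σT_eq⁴, so T_eq⁴ = S(1−A)/(4σ).
T_eq = [1.35×10⁴ × 0.92 / (4 × 5.67×10⁻⁸)]^(1/4) = (5.48×10¹⁰)^(1/4) = 484 K.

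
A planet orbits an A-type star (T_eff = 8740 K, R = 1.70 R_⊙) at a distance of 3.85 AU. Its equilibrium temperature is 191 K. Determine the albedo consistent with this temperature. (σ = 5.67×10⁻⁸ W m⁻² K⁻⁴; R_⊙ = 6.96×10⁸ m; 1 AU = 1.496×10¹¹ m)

A ≈ 0.78

R_⋆ = 1.70 × 6.96×10⁸ = 1.18×10⁹ m.
d = 3.85 AU = 5.76×10¹¹ m.
L = 4πR_⋆²σT_⋆⁴ = 4π(1.18×10⁹)² × 5.67×10⁻⁸ × (8740)⁴ = 5.82×10²⁷ W.
S = L/(4πd²) = 1400 W m⁻².
From T_eq⁴ = S(1−A)/(4σ): 1−A = 4σT_eq⁴/S.
1−A = 4 × 5.67×10⁻⁸ × (191)⁴ / 1400 = 0.216.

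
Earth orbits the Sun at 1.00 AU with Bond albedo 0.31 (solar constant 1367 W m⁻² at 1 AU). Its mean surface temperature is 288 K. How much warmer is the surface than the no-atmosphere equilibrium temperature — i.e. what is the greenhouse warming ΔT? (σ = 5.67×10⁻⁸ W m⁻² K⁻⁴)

ΔT ≈ 34.1 K

S = 1367/1.00² = 1367 W m⁻².
T_eq = [S(1−A)/(4σ)]^(1/4) = [1367×0.69/(4×5.67×10⁻⁸)]^(1/4) = 253.9 K.
ΔT = T_surf − T_eq = 288 − 253.9.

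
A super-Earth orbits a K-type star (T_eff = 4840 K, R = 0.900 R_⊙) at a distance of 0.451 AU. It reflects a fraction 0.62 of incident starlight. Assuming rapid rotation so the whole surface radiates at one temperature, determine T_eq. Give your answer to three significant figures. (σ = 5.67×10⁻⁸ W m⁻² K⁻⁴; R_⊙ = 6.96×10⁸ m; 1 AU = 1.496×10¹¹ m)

T_eq ≈ 259 K

R_⋆ = 0.900 × 6.96×10⁸ = 6.26×10⁸ m.
d = 0.451 AU = 6.75×10¹⁰ m.
L = 4πR_⋆²σT_⋆⁴ = 4π(6.26×10⁸)² × 5.67×10⁻⁸ × (4840)⁴ = 1.53×10²⁶ W.
S = L/(4πd²) = 2680 W m⁻².
Energy balance: absorbed = emitted ⇒ πR²·S(1−A) = 4πR²·σT_eq⁴, so T_eq⁴ = S(1−A)/(4σ).
T_eq = [2680 × 0.38 / (4 × 5.67×10⁻⁸)]^(1/4) = (4.49×10⁹)^(1/4) = 259 K.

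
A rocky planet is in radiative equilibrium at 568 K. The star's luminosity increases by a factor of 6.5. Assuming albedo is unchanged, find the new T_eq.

T_eq ∝ L^(1/4) · d^(−1/2).
T′ = 568 × 6.5^(1/4) = 907 K.

T_eq ≈ 907 K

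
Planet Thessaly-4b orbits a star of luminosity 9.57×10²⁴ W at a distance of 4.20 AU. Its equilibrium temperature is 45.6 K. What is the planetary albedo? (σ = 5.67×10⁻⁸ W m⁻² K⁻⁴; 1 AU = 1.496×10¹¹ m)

d = 4.20 AU = 6.28×10¹¹ m.
Flux: S = L/(4πd²) = 9.57×10²⁴/(4π×(6.28×10¹¹)²) = 1.93 W m⁻².
From T_eq⁴ = S(1−A)/(4σ): 1−A = 4σT_eq⁴/S.
1−A = 4 × 5.67×10⁻⁸ × (45.6)⁴ / 1.93 = 0.508.

A ≈ 0.49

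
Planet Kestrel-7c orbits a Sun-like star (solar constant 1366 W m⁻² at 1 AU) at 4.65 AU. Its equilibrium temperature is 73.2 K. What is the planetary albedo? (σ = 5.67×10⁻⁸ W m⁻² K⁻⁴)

Flux at 4.65 AU: S = 1366/4.65² = 63.2 W m⁻².
From T_eq⁴ = S(1−A)/(4σ): 1−A = 4σT_eq⁴/S.
1−A = 4 × 5.67×10⁻⁸ × (73.2)⁴ / 63.2 = 0.103.

A ≈ 0.90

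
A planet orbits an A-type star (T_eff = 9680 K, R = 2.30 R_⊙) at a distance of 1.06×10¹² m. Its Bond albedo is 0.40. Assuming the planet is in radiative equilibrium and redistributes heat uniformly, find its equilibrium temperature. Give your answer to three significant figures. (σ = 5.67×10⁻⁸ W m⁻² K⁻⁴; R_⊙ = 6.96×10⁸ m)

R_⋆ = 2.30 × 6.96×10⁸ = 1.60×10⁹ m.
L = 4πR_⋆²σT_⋆⁴ = 4π(1.60×10⁹)² × 5.67×10⁻⁸ × (9680)⁴ = 1.60×10²⁸ W.
S = L/(4πd²) = 1140 W m⁻².
Energy balance: absorbed = emitted ⇒ πR²·S(1−A) = 4πR²·σT_eq⁴, so T_eq⁴ = S(1−A)/(4σ).
T_eq = [1140 × 0.60 / (4 × 5.67×10⁻⁸)]^(1/4) = (3.00×10⁹)^(1/4) = 234 K.

T_eq ≈ 234 K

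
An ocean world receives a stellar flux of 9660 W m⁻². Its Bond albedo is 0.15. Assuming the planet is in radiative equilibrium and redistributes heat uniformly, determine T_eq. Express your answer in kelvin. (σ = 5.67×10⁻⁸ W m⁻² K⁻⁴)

T_eq ≈ 436 K

Energy balance: absorbed = emitted ⇒ πR²·S(1−A) = 4πR²·σT_eq⁴, so T_eq⁴ = S(1−A)/(4σ).
T_eq = [9660 × 0.85 / (4 × 5.67×10⁻⁸)]^(1/4) = (3.62×10¹⁰)^(1/4) = 436 K.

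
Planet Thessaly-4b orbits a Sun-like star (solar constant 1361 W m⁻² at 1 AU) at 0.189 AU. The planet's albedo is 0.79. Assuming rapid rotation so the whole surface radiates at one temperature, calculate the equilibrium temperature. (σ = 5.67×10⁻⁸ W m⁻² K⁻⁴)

T_eq ≈ 433 K

Flux at 0.189 AU: S = 1361/0.189² = 3.81×10⁴ W m⁻².
Energy balance: absorbed = emitted ⇒ πR²·S(1−A) = 4πR²·σT_eq⁴, so T_eq⁴ = S(1−A)/(4σ).
T_eq = [3.81×10⁴ × 0.21 / (4 × 5.67×10⁻⁸)]^(1/4) = (3.53×10¹⁰)^(1/4) = 433 K.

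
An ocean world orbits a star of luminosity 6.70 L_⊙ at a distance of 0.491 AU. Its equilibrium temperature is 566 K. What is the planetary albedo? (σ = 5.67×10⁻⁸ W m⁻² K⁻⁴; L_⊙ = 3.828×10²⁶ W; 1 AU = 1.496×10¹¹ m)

A ≈ 0.38

d = 0.491 AU = 7.35×10¹⁰ m.
L = 6.70 × 3.828×10²⁶ = 2.56×10²⁷ W.
Flux: S = L/(4πd²) = 2.56×10²⁷/(4π×(7.35×10¹⁰)²) = 3.78×10⁴ W m⁻².
From T_eq⁴ = S(1−A)/(4σ): 1−A = 4σT_eq⁴/S.
1−A = 4 × 5.67×10⁻⁸ × (566)⁴ / 3.78×10⁴ = 0.615.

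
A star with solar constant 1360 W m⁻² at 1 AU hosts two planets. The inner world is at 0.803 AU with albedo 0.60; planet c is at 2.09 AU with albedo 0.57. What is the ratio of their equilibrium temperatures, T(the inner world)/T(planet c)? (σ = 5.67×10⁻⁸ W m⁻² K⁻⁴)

T_eq = [S₀(1−A)/(4σd²)]^(1/4), so T ∝ (1−A)^(1/4) / √d.
T₁ = [1360×0.40/(4×5.67×10⁻⁸×0.803²)]^(1/4) = 246.96 K.
T₂ = [1360×0.43/(4×5.67×10⁻⁸×2.09²)]^(1/4) = 155.87 K.

T₁/T₂ ≈ 1.584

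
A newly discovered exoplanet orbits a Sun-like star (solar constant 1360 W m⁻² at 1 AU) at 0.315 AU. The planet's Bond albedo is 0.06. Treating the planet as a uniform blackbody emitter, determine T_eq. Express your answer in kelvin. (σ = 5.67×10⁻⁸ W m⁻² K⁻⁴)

Flux at 0.315 AU: S = 1360/0.315² = 1.37×10⁴ W m⁻².
Energy balance: absorbed = emitted ⇒ πR²·S(1−A) = 4πR²·σT_eq⁴, so T_eq⁴ = S(1−A)/(4σ).
T_eq = [1.37×10⁴ × 0.94 / (4 × 5.67×10⁻⁸)]^(1/4) = (5.68×10¹⁰)^(1/4) = 488 K.

T_eq ≈ 488 K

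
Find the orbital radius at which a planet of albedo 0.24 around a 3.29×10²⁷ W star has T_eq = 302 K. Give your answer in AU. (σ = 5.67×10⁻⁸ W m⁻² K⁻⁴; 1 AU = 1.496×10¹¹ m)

d ≈ 2.17 AU

From T_eq⁴ = L(1−A)/(16πσd²): d = √[L(1−A)/(16πσT_eq⁴)].
d = √[3.29×10²⁷ × 0.76 / (16π × 5.67×10⁻⁸ × (302)⁴)] = 3.25×10¹¹ m = 2.17 AU.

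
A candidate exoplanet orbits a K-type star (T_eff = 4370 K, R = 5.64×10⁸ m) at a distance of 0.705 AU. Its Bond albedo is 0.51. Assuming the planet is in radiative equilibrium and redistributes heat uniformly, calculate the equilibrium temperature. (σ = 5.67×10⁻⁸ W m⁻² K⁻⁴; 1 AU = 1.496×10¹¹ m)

d = 0.705 AU = 1.05×10¹¹ m.
L = 4πR_⋆²σT_⋆⁴ = 4π(5.64×10⁸)² × 5.67×10⁻⁸ × (4370)⁴ = 8.27×10²⁵ W.
S = L/(4πd²) = 591 W m⁻².
Energy balance: absorbed = emitted ⇒ πR²·S(1−A) = 4πR²·σT_eq⁴, so T_eq⁴ = S(1−A)/(4σ).
T_eq = [591 × 0.49 / (4 × 5.67×10⁻⁸)]^(1/4) = (1.28×10⁹)^(1/4) = 189 K.

T_eq ≈ 189 K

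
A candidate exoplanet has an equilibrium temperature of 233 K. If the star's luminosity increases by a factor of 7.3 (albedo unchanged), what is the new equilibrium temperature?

T_eq ≈ 383 K

T_eq ∝ L^(1/4) · d^(−1/2).
T′ = 233 × 7.3^(1/4) = 383 K.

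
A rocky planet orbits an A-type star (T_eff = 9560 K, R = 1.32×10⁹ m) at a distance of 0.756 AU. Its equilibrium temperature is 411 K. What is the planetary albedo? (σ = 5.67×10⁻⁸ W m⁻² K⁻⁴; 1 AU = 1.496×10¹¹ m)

d = 0.756 AU = 1.13×10¹¹ m.
L = 4πR_⋆²σT_⋆⁴ = 4π(1.32×10⁹)² × 5.67×10⁻⁸ × (9560)⁴ = 1.04×10²⁸ W.
S = L/(4πd²) = 6.45×10⁴ W m⁻².
From T_eq⁴ = S(1−A)/(4σ): 1−A = 4σT_eq⁴/S.
1−A = 4 × 5.67×10⁻⁸ × (411)⁴ / 6.45×10⁴ = 0.100.

A ≈ 0.90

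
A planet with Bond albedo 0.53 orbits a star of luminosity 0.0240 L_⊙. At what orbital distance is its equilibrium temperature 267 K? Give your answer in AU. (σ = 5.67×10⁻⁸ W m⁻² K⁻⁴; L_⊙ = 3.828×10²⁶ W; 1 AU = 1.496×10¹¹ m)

L = 0.0240 × 3.828×10²⁶ = 9.19×10²⁴ W.
From T_eq⁴ = L(1−A)/(16πσd²): d = √[L(1−A)/(16πσT_eq⁴)].
d = √[9.19×10²⁴ × 0.47 / (16π × 5.67×10⁻⁸ × (267)⁴)] = 1.73×10¹⁰ m = 0.115 AU.

d ≈ 0.115 AU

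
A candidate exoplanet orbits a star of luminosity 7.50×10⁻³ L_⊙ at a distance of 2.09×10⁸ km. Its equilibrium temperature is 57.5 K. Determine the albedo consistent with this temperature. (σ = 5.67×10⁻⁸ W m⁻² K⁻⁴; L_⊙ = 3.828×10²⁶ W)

d = 2.09×10⁸ km = 2.09×10¹¹ m.
L = 7.50×10⁻³ × 3.828×10²⁶ = 2.87×10²⁴ W.
Flux: S = L/(4πd²) = 2.87×10²⁴/(4π×(2.09×10¹¹)²) = 5.23 W m⁻².
From T_eq⁴ = S(1−A)/(4σ): 1−A = 4σT_eq⁴/S.
1−A = 4 × 5.67×10⁻⁸ × (57.5)⁴ / 5.23 = 0.474.

A ≈ 0.53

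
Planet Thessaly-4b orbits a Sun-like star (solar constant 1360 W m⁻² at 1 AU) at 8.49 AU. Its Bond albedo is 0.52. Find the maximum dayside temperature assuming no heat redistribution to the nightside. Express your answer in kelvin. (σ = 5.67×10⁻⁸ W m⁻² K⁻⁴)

T_ss ≈ 112 K

Flux at 8.49 AU: S = 1360/8.49² = 18.9 W m⁻².
With no redistribution each surface element balances locally: S(1−A) = σT⁴.
T = [18.9 × 0.48 / 5.67×10⁻⁸]^(1/4) = (1.60×10⁸)^(1/4) = 112 K.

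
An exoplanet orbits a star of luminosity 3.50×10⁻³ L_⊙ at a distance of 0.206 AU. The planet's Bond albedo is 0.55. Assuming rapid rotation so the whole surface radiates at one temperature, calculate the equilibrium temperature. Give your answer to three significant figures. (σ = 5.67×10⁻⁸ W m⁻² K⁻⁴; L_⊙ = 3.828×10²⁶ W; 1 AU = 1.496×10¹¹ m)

d = 0.206 AU = 3.08×10¹⁰ m.
L = 3.50×10⁻³ × 3.828×10²⁶ = 1.34×10²⁴ W.
Flux: S = L/(4πd²) = 1.34×10²⁴/(4π×(3.08×10¹⁰)²) = 112 W m⁻².
Energy balance: absorbed = emitted ⇒ πR²·S(1−A) = 4πR²·σT_eq⁴, so T_eq⁴ = S(1−A)/(4σ).
T_eq = [112 × 0.45 / (4 × 5.67×10⁻⁸)]^(1/4) = (2.23×10⁸)^(1/4) = 122 K.

T_eq ≈ 122 K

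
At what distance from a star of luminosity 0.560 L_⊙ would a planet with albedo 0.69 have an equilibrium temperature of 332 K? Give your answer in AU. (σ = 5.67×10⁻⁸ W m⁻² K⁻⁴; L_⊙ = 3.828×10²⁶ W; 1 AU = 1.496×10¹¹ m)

d ≈ 0.293 AU

L = 0.560 × 3.828×10²⁶ = 2.14×10²⁶ W.
From T_eq⁴ = L(1−A)/(16πσd²): d = √[L(1−A)/(16πσT_eq⁴)].
d = √[2.14×10²⁶ × 0.31 / (16π × 5.67×10⁻⁸ × (332)⁴)] = 4.38×10¹⁰ m = 0.293 AU.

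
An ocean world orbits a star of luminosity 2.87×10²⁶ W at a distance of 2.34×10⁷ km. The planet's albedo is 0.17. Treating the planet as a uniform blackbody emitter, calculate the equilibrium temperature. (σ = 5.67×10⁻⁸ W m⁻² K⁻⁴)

T_eq ≈ 625 K

d = 2.34×10⁷ km = 2.34×10¹⁰ m.
Flux: S = L/(4πd²) = 2.87×10²⁶/(4π×(2.34×10¹⁰)²) = 4.17×10⁴ W m⁻².
Energy balance: absorbed = emitted ⇒ πR²·S(1−A) = 4πR²·σT_eq⁴, so T_eq⁴ = S(1−A)/(4σ).
T_eq = [4.17×10⁴ × 0.83 / (4 × 5.67×10⁻⁸)]^(1/4) = (1.53×10¹¹)^(1/4) = 625 K.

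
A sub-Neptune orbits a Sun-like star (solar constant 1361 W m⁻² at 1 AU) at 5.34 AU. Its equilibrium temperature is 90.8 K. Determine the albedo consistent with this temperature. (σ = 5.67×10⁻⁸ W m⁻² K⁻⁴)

Flux at 5.34 AU: S = 1361/5.34² = 47.7 W m⁻².
From T_eq⁴ = S(1−A)/(4σ): 1−A = 4σT_eq⁴/S.
1−A = 4 × 5.67×10⁻⁸ × (90.8)⁴ / 47.7 = 0.323.

A ≈ 0.68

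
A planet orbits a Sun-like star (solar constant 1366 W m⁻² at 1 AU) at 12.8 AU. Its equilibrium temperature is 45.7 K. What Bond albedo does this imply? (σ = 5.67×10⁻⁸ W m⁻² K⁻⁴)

A ≈ 0.88

Flux at 12.8 AU: S = 1366/12.8² = 8.34 W m⁻².
From T_eq⁴ = S(1−A)/(4σ): 1−A = 4σT_eq⁴/S.
1−A = 4 × 5.67×10⁻⁸ × (45.7)⁴ / 8.34 = 0.119.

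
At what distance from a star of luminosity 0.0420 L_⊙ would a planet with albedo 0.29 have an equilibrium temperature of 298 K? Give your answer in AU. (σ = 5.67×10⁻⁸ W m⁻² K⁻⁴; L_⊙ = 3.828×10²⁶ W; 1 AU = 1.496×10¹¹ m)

L = 0.0420 × 3.828×10²⁶ = 1.61×10²⁵ W.
From T_eq⁴ = L(1−A)/(16πσd²): d = √[L(1−A)/(16πσT_eq⁴)].
d = √[1.61×10²⁵ × 0.71 / (16π × 5.67×10⁻⁸ × (298)⁴)] = 2.25×10¹⁰ m = 0.151 AU.

d ≈ 0.151 AU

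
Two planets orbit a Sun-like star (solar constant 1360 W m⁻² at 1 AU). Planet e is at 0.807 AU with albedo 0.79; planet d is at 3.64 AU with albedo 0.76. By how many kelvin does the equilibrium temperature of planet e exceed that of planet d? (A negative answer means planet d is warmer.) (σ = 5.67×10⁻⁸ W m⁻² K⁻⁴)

ΔT ≈ 107.6 K

T_eq = [S₀(1−A)/(4σd²)]^(1/4), so T ∝ (1−A)^(1/4) / √d.
T₁ = [1360×0.21/(4×5.67×10⁻⁸×0.807²)]^(1/4) = 209.70 K.
T₂ = [1360×0.24/(4×5.67×10⁻⁸×3.64²)]^(1/4) = 102.09 K.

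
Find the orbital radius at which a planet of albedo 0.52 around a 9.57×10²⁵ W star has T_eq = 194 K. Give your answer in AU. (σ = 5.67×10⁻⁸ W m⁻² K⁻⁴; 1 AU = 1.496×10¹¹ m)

From T_eq⁴ = L(1−A)/(16πσd²): d = √[L(1−A)/(16πσT_eq⁴)].
d = √[9.57×10²⁵ × 0.48 / (16π × 5.67×10⁻⁸ × (194)⁴)] = 1.07×10¹¹ m = 0.713 AU.

d ≈ 0.713 AU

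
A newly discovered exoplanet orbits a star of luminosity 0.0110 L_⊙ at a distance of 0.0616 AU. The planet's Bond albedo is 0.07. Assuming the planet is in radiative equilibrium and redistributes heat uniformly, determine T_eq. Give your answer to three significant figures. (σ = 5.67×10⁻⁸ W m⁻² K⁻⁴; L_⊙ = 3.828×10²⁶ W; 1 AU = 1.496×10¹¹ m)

T_eq ≈ 357 K

d = 0.0616 AU = 9.22×10⁹ m.
L = 0.0110 × 3.828×10²⁶ = 4.21×10²⁴ W.
Flux: S = L/(4πd²) = 4.21×10²⁴/(4π×(9.22×10⁹)²) = 3950 W m⁻².
Energy balance: absorbed = emitted ⇒ πR²·S(1−A) = 4πR²·σT_eq⁴, so T_eq⁴ = S(1−A)/(4σ).
T_eq = [3950 × 0.93 / (4 × 5.67×10⁻⁸)]^(1/4) = (1.62×10¹⁰)^(1/4) = 357 K.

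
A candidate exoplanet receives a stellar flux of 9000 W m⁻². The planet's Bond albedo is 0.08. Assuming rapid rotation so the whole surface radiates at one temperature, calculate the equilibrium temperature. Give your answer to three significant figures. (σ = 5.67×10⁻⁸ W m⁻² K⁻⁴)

Energy balance: absorbed = emitted ⇒ πR²·S(1−A) = 4πR²·σT_eq⁴, so T_eq⁴ = S(1−A)/(4σ).
T_eq = [9000 × 0.92 / (4 × 5.67×10⁻⁸)]^(1/4) = (3.65×10¹⁰)^(1/4) = 437 K.

T_eq ≈ 437 K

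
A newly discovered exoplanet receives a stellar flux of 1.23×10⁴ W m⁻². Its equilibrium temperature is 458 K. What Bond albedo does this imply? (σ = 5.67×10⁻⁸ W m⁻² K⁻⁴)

A ≈ 0.19

From T_eq⁴ = S(1−A)/(4σ): 1−A = 4σT_eq⁴/S.
1−A = 4 × 5.67×10⁻⁸ × (458)⁴ / 1.23×10⁴ = 0.811.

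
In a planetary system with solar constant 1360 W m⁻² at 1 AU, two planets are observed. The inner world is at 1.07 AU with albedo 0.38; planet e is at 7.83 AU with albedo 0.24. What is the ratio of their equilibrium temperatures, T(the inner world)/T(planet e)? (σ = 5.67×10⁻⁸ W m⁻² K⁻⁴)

T₁/T₂ ≈ 2.571

T_eq = [S₀(1−A)/(4σd²)]^(1/4), so T ∝ (1−A)^(1/4) / √d.
T₁ = [1360×0.62/(4×5.67×10⁻⁸×1.07²)]^(1/4) = 238.72 K.
T₂ = [1360×0.76/(4×5.67×10⁻⁸×7.83²)]^(1/4) = 92.85 K.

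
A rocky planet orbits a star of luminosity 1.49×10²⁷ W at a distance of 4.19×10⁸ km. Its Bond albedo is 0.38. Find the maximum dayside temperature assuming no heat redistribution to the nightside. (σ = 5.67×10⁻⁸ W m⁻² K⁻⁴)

T_ss ≈ 293 K

d = 4.19×10⁸ km = 4.19×10¹¹ m.
Flux: S = L/(4πd²) = 1.49×10²⁷/(4π×(4.19×10¹¹)²) = 675 W m⁻².
With no redistribution each surface element balances locally: S(1−A) = σT⁴.
T = [675 × 0.62 / 5.67×10⁻⁸]^(1/4) = (7.39×10⁹)^(1/4) = 293 K.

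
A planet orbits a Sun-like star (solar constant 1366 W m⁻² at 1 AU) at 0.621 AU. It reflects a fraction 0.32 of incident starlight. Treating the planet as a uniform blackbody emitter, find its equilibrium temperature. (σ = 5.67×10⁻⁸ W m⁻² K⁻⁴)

Flux at 0.621 AU: S = 1366/0.621² = 3540 W m⁻².
Energy balance: absorbed = emitted ⇒ πR²·S(1−A) = 4πR²·σT_eq⁴, so T_eq⁴ = S(1−A)/(4σ).
T_eq = [3540 × 0.68 / (4 × 5.67×10⁻⁸)]^(1/4) = (1.06×10¹⁰)^(1/4) = 321 K.

T_eq ≈ 321 K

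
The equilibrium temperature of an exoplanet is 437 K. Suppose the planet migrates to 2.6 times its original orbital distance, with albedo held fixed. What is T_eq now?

T_eq ≈ 271 K

T_eq ∝ L^(1/4) · d^(−1/2).
T′ = 437 / 2.6^(1/2) = 271 K.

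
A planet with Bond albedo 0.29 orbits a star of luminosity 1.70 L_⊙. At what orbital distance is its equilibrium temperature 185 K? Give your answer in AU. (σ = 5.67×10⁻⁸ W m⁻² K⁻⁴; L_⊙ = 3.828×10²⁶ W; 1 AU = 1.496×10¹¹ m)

L = 1.70 × 3.828×10²⁶ = 6.51×10²⁶ W.
From T_eq⁴ = L(1−A)/(16πσd²): d = √[L(1−A)/(16πσT_eq⁴)].
d = √[6.51×10²⁶ × 0.71 / (16π × 5.67×10⁻⁸ × (185)⁴)] = 3.72×10¹¹ m = 2.49 AU.

d ≈ 2.49 AU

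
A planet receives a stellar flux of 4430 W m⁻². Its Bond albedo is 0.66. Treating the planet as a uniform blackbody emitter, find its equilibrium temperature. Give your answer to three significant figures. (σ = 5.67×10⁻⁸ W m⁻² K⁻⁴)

T_eq ≈ 285 K

Energy balance: absorbed = emitted ⇒ πR²·S(1−A) = 4πR²·σT_eq⁴, so T_eq⁴ = S(1−A)/(4σ).
T_eq = [4430 × 0.34 / (4 × 5.67×10⁻⁸)]^(1/4) = (6.64×10⁹)^(1/4) = 285 K.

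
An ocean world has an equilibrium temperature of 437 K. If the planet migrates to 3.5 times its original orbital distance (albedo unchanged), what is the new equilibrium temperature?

T_eq ≈ 234 K

T_eq ∝ L^(1/4) · d^(−1/2).
T′ = 437 / 3.5^(1/2) = 234 K.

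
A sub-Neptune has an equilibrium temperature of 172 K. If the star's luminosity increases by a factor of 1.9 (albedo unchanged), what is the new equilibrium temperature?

T_eq ∝ L^(1/4) · d^(−1/2).
T′ = 172 × 1.9^(1/4) = 202 K.

T_eq ≈ 202 K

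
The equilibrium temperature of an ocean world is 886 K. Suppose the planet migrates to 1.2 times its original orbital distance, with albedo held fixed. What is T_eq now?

T_eq ≈ 809 K

T_eq ∝ L^(1/4) · d^(−1/2).
T′ = 886 / 1.2^(1/2) = 809 K.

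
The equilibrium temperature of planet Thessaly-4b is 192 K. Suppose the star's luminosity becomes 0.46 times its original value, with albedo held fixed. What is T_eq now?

T_eq ∝ L^(1/4) · d^(−1/2).
T′ = 192 × 0.46^(1/4) = 158 K.

T_eq ≈ 158 K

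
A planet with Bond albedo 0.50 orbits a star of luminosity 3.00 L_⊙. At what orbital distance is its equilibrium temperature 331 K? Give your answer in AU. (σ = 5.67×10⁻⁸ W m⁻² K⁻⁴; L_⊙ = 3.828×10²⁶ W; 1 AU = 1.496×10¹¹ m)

d ≈ 0.866 AU

L = 3.00 × 3.828×10²⁶ = 1.15×10²⁷ W.
From T_eq⁴ = L(1−A)/(16πσd²): d = √[L(1−A)/(16πσT_eq⁴)].
d = √[1.15×10²⁷ × 0.50 / (16π × 5.67×10⁻⁸ × (331)⁴)] = 1.30×10¹¹ m = 0.866 AU.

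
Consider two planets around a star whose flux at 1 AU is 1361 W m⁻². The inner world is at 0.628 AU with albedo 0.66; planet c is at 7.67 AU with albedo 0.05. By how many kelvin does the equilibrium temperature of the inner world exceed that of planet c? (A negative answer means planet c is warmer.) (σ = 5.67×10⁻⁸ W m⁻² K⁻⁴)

T_eq = [S₀(1−A)/(4σd²)]^(1/4), so T ∝ (1−A)^(1/4) / √d.
T₁ = [1361×0.34/(4×5.67×10⁻⁸×0.628²)]^(1/4) = 268.19 K.
T₂ = [1361×0.95/(4×5.67×10⁻⁸×7.67²)]^(1/4) = 99.22 K.

ΔT ≈ 169.0 K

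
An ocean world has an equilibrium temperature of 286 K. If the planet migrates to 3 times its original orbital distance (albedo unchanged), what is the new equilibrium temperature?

T_eq ≈ 165 K

T_eq ∝ L^(1/4) · d^(−1/2).
T′ = 286 / 3^(1/2) = 165 K.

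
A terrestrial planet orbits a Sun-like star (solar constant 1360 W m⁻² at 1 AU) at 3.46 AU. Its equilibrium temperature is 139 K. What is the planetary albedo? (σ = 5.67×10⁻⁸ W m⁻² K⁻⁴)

Flux at 3.46 AU: S = 1360/3.46² = 114 W m⁻².
From T_eq⁴ = S(1−A)/(4σ): 1−A = 4σT_eq⁴/S.
1−A = 4 × 5.67×10⁻⁸ × (139)⁴ / 114 = 0.745.

A ≈ 0.25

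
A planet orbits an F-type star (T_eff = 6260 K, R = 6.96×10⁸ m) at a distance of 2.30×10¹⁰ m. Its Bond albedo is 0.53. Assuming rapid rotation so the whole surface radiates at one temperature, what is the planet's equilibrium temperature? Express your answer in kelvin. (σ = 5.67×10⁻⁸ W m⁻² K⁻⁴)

L = 4πR_⋆²σT_⋆⁴ = 4π(6.96×10⁸)² × 5.67×10⁻⁸ × (6260)⁴ = 5.30×10²⁶ W.
S = L/(4πd²) = 7.97×10⁴ W m⁻².
Energy balance: absorbed = emitted ⇒ πR²·S(1−A) = 4πR²·σT_eq⁴, so T_eq⁴ = S(1−A)/(4σ).
T_eq = [7.97×10⁴ × 0.47 / (4 × 5.67×10⁻⁸)]^(1/4) = (1.65×10¹¹)^(1/4) = 638 K.

T_eq ≈ 638 K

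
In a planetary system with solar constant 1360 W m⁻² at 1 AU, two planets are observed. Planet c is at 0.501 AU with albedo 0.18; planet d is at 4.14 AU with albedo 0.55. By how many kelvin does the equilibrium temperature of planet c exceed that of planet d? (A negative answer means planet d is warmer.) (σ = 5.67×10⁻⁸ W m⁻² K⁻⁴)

ΔT ≈ 262.1 K

T_eq = [S₀(1−A)/(4σd²)]^(1/4), so T ∝ (1−A)^(1/4) / √d.
T₁ = [1360×0.82/(4×5.67×10⁻⁸×0.501²)]^(1/4) = 374.12 K.
T₂ = [1360×0.45/(4×5.67×10⁻⁸×4.14²)]^(1/4) = 112.02 K.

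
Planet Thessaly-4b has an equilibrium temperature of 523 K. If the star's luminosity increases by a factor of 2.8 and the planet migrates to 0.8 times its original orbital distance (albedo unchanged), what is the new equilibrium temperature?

T_eq ≈ 756 K

T_eq ∝ L^(1/4) · d^(−1/2).
T′ = 523 × 2.8^(1/4) / 0.8^(1/2) = 756 K.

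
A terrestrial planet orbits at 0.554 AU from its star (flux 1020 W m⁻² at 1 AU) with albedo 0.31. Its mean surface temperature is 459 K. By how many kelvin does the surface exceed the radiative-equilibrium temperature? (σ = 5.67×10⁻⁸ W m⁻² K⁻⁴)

ΔT ≈ 141.9 K

S = 1020/0.554² = 3323 W m⁻².
T_eq = [S(1−A)/(4σ)]^(1/4) = [3323×0.69/(4×5.67×10⁻⁸)]^(1/4) = 317.1 K.
ΔT = T_surf − T_eq = 459 − 317.1.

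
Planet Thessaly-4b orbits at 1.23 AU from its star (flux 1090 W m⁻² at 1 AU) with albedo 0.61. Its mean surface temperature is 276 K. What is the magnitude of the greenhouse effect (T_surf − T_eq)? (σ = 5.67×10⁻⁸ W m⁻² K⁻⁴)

S = 1090/1.23² = 720.5 W m⁻².
T_eq = [S(1−A)/(4σ)]^(1/4) = [720.5×0.39/(4×5.67×10⁻⁸)]^(1/4) = 187.6 K.
ΔT = T_surf − T_eq = 276 − 187.6.

ΔT ≈ 88.4 K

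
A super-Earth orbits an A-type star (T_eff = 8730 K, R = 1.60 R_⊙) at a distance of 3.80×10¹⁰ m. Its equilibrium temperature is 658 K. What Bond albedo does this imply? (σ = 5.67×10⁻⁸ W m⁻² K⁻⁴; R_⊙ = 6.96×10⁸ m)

A ≈ 0.85

R_⋆ = 1.60 × 6.96×10⁸ = 1.11×10⁹ m.
L = 4πR_⋆²σT_⋆⁴ = 4π(1.11×10⁹)² × 5.67×10⁻⁸ × (8730)⁴ = 5.13×10²⁷ W.
S = L/(4πd²) = 2.83×10⁵ W m⁻².
From T_eq⁴ = S(1−A)/(4σ): 1−A = 4σT_eq⁴/S.
1−A = 4 × 5.67×10⁻⁸ × (658)⁴ / 2.83×10⁵ = 0.150.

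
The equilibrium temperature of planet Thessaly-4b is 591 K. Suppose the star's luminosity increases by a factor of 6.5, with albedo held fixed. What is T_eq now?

T_eq ∝ L^(1/4) · d^(−1/2).
T′ = 591 × 6.5^(1/4) = 944 K.

T_eq ≈ 944 K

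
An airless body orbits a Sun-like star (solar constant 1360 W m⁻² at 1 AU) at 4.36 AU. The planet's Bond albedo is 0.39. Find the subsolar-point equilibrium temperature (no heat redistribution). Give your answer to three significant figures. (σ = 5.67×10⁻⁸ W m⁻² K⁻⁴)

Flux at 4.36 AU: S = 1360/4.36² = 71.5 W m⁻².
At the subsolar point the surface absorbs S(1−A) and emits σT⁴ per unit area — no factor of 4, since only the local patch is in balance.
T = [71.5 × 0.61 / 5.67×10⁻⁸]^(1/4) = (7.70×10⁸)^(1/4) = 167 K.

T_ss ≈ 167 K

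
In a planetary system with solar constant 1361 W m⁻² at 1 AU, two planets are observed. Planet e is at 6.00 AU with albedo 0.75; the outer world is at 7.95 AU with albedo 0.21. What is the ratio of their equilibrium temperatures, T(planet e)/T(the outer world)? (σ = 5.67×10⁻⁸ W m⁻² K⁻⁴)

T₁/T₂ ≈ 0.863

T_eq = [S₀(1−A)/(4σd²)]^(1/4), so T ∝ (1−A)^(1/4) / √d.
T₁ = [1361×0.25/(4×5.67×10⁻⁸×6.00²)]^(1/4) = 80.35 K.
T₂ = [1361×0.79/(4×5.67×10⁻⁸×7.95²)]^(1/4) = 93.06 K.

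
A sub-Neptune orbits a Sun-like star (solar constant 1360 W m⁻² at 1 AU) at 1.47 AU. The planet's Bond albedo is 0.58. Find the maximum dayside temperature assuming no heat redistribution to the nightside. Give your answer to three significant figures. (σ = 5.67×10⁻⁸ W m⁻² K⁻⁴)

T_ss ≈ 261 K

Flux at 1.47 AU: S = 1360/1.47² = 629 W m⁻².
With no redistribution each surface element balances locally: S(1−A) = σT⁴.
T = [629 × 0.42 / 5.67×10⁻⁸]^(1/4) = (4.66×10⁹)^(1/4) = 261 K.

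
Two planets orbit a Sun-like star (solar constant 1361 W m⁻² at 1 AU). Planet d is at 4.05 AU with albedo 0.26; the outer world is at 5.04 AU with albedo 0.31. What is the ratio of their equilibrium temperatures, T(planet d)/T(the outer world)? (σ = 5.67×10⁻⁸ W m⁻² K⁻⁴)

T₁/T₂ ≈ 1.135

T_eq = [S₀(1−A)/(4σd²)]^(1/4), so T ∝ (1−A)^(1/4) / √d.
T₁ = [1361×0.74/(4×5.67×10⁻⁸×4.05²)]^(1/4) = 128.27 K.
T₂ = [1361×0.69/(4×5.67×10⁻⁸×5.04²)]^(1/4) = 112.99 K.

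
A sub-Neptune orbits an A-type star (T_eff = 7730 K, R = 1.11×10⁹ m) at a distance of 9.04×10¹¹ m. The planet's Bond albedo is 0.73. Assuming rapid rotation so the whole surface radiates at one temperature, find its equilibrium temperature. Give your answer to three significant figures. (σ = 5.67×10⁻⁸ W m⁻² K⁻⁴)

L = 4πR_⋆²σT_⋆⁴ = 4π(1.11×10⁹)² × 5.67×10⁻⁸ × (7730)⁴ = 3.13×10²⁷ W.
S = L/(4πd²) = 305 W m⁻².
Energy balance: absorbed = emitted ⇒ πR²·S(1−A) = 4πR²·σT_eq⁴, so T_eq⁴ = S(1−A)/(4σ).
T_eq = [305 × 0.27 / (4 × 5.67×10⁻⁸)]^(1/4) = (3.63×10⁸)^(1/4) = 138 K.

T_eq ≈ 138 K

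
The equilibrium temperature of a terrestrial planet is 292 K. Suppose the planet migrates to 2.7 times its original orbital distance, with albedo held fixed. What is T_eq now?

T_eq ≈ 178 K

T_eq ∝ L^(1/4) · d^(−1/2).
T′ = 292 / 2.7^(1/2) = 178 K.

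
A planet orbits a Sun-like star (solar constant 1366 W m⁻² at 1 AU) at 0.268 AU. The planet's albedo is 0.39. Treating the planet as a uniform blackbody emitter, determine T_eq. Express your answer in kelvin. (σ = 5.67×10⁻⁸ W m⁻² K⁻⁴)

Flux at 0.268 AU: S = 1366/0.268² = 1.90×10⁴ W m⁻².
Energy balance: absorbed = emitted ⇒ πR²·S(1−A) = 4πR²·σT_eq⁴, so T_eq⁴ = S(1−A)/(4σ).
T_eq = [1.90×10⁴ × 0.61 / (4 × 5.67×10⁻⁸)]^(1/4) = (5.12×10¹⁰)^(1/4) = 476 K.

T_eq ≈ 476 K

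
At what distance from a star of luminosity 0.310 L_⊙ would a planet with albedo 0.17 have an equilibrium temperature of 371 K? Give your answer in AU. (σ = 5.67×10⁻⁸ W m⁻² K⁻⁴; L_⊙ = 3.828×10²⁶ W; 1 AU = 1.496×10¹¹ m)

d ≈ 0.285 AU

L = 0.310 × 3.828×10²⁶ = 1.19×10²⁶ W.
From T_eq⁴ = L(1−A)/(16πσd²): d = √[L(1−A)/(16πσT_eq⁴)].
d = √[1.19×10²⁶ × 0.83 / (16π × 5.67×10⁻⁸ × (371)⁴)] = 4.27×10¹⁰ m = 0.285 AU.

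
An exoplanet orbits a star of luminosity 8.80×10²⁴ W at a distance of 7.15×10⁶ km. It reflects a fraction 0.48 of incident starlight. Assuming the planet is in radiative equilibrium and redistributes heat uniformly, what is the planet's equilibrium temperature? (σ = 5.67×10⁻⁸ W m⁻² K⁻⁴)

T_eq ≈ 421 K

d = 7.15×10⁶ km = 7.15×10⁹ m.
Flux: S = L/(4πd²) = 8.80×10²⁴/(4π×(7.15×10⁹)²) = 1.37×10⁴ W m⁻².
Energy balance: absorbed = emitted ⇒ πR²·S(1−A) = 4πR²·σT_eq⁴, so T_eq⁴ = S(1−A)/(4σ).
T_eq = [1.37×10⁴ × 0.52 / (4 × 5.67×10⁻⁸)]^(1/4) = (3.14×10¹⁰)^(1/4) = 421 K.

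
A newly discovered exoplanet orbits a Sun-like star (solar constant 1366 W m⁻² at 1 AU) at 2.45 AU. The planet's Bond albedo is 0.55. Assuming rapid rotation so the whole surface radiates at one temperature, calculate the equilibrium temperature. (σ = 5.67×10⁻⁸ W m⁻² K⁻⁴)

Flux at 2.45 AU: S = 1366/2.45² = 228 W m⁻².
Energy balance: absorbed = emitted ⇒ πR²·S(1−A) = 4πR²·σT_eq⁴, so T_eq⁴ = S(1−A)/(4σ).
T_eq = [228 × 0.45 / (4 × 5.67×10⁻⁸)]^(1/4) = (4.52×10⁸)^(1/4) = 146 K.

T_eq ≈ 146 K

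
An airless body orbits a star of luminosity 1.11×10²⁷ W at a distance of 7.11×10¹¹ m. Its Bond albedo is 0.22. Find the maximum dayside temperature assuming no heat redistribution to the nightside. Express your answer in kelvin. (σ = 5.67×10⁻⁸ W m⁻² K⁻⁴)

Flux: S = L/(4πd²) = 1.11×10²⁷/(4π×(7.11×10¹¹)²) = 175 W m⁻².
With no redistribution each surface element balances locally: S(1−A) = σT⁴.
T = [175 × 0.78 / 5.67×10⁻⁸]^(1/4) = (2.40×10⁹)^(1/4) = 221 K.

T_ss ≈ 221 K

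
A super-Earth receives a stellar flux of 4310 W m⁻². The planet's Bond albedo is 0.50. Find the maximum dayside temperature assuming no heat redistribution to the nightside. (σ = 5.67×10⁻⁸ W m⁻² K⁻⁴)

With no redistribution each surface element balances locally: S(1−A) = σT⁴.
T = [4310 × 0.50 / 5.67×10⁻⁸]^(1/4) = (3.80×10¹⁰)^(1/4) = 442 K.

T_ss ≈ 442 K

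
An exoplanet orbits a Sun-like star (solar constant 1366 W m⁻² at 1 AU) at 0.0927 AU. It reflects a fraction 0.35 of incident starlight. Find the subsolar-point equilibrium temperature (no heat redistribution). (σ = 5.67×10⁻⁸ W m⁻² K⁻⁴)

Flux at 0.0927 AU: S = 1366/0.0927² = 1.59×10⁵ W m⁻².
At the subsolar point the surface absorbs S(1−A) and emits σT⁴ per unit area — no factor of 4, since only the local patch is in balance.
T = [1.59×10⁵ × 0.65 / 5.67×10⁻⁸]^(1/4) = (1.82×10¹²)^(1/4) = 1160 K.

T_ss ≈ 1160 K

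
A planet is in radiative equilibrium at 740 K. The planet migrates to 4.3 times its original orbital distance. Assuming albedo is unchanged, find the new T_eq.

T_eq ∝ L^(1/4) · d^(−1/2).
T′ = 740 / 4.3^(1/2) = 357 K.

T_eq ≈ 357 K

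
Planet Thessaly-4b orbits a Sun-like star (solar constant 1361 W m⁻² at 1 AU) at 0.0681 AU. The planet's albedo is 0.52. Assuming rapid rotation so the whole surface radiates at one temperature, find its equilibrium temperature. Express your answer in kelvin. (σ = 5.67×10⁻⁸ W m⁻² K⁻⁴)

T_eq ≈ 888 K

Flux at 0.0681 AU: S = 1361/0.0681² = 2.93×10⁵ W m⁻².
Energy balance: absorbed = emitted ⇒ πR²·S(1−A) = 4πR²·σT_eq⁴, so T_eq⁴ = S(1−A)/(4σ).
T_eq = [2.93×10⁵ × 0.48 / (4 × 5.67×10⁻⁸)]^(1/4) = (6.21×10¹¹)^(1/4) = 888 K.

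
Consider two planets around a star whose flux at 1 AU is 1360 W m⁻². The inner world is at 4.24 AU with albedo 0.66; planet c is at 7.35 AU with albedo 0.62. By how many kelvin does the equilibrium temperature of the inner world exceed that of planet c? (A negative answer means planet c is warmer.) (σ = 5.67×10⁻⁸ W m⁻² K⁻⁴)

ΔT ≈ 22.6 K

T_eq = [S₀(1−A)/(4σd²)]^(1/4), so T ∝ (1−A)^(1/4) / √d.
T₁ = [1360×0.34/(4×5.67×10⁻⁸×4.24²)]^(1/4) = 103.20 K.
T₂ = [1360×0.38/(4×5.67×10⁻⁸×7.35²)]^(1/4) = 80.59 K.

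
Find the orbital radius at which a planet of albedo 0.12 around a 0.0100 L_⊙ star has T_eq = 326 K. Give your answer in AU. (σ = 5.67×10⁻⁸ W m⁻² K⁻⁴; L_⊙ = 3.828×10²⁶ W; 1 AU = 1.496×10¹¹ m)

d ≈ 0.0684 AU

L = 0.0100 × 3.828×10²⁶ = 3.83×10²⁴ W.
From T_eq⁴ = L(1−A)/(16πσd²): d = √[L(1−A)/(16πσT_eq⁴)].
d = √[3.83×10²⁴ × 0.88 / (16π × 5.67×10⁻⁸ × (326)⁴)] = 1.02×10¹⁰ m = 0.0684 AU.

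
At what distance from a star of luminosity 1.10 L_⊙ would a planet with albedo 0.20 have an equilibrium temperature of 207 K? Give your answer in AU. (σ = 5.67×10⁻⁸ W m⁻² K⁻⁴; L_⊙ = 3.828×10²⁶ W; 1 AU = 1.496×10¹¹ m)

L = 1.10 × 3.828×10²⁶ = 4.21×10²⁶ W.
From T_eq⁴ = L(1−A)/(16πσd²): d = √[L(1−A)/(16πσT_eq⁴)].
d = √[4.21×10²⁶ × 0.80 / (16π × 5.67×10⁻⁸ × (207)⁴)] = 2.54×10¹¹ m = 1.70 AU.

d ≈ 1.70 AU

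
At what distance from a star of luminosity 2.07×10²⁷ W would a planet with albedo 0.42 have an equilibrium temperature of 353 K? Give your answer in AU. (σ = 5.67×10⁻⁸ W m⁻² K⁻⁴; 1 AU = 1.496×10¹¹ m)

d ≈ 1.10 AU

From T_eq⁴ = L(1−A)/(16πσd²): d = √[L(1−A)/(16πσT_eq⁴)].
d = √[2.07×10²⁷ × 0.58 / (16π × 5.67×10⁻⁸ × (353)⁴)] = 1.65×10¹¹ m = 1.10 AU.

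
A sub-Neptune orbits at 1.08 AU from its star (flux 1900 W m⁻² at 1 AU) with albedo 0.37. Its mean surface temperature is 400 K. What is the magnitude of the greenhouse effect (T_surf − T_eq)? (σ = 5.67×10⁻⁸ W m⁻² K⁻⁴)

ΔT ≈ 140.6 K

S = 1900/1.08² = 1629 W m⁻².
T_eq = [S(1−A)/(4σ)]^(1/4) = [1629×0.63/(4×5.67×10⁻⁸)]^(1/4) = 259.4 K.
ΔT = T_surf − T_eq = 400 − 259.4.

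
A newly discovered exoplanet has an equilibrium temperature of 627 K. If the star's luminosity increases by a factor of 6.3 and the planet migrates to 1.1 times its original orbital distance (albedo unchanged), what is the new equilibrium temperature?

T_eq ∝ L^(1/4) · d^(−1/2).
T′ = 627 × 6.3^(1/4) / 1.1^(1/2) = 947 K.

T_eq ≈ 947 K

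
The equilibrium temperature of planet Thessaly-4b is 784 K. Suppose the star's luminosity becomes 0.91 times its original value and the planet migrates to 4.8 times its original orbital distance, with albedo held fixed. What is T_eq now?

T_eq ∝ L^(1/4) · d^(−1/2).
T′ = 784 × 0.91^(1/4) / 4.8^(1/2) = 350 K.

T_eq ≈ 350 K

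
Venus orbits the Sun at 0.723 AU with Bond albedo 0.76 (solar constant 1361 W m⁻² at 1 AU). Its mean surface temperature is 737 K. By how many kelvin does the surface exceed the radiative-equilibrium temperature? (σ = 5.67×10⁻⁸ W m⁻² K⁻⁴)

S = 1361/0.723² = 2604 W m⁻².
T_eq = [S(1−A)/(4σ)]^(1/4) = [2604×0.24/(4×5.67×10⁻⁸)]^(1/4) = 229.1 K.
ΔT = T_surf − T_eq = 737 − 229.1.

ΔT ≈ 507.9 K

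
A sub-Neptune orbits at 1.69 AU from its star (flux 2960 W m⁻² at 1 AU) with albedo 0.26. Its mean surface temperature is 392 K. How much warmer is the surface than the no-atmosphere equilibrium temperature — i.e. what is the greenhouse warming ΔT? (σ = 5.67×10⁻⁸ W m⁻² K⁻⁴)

ΔT ≈ 150.9 K

S = 2960/1.69² = 1036 W m⁻².
T_eq = [S(1−A)/(4σ)]^(1/4) = [1036×0.74/(4×5.67×10⁻⁸)]^(1/4) = 241.1 K.
ΔT = T_surf − T_eq = 392 − 241.1.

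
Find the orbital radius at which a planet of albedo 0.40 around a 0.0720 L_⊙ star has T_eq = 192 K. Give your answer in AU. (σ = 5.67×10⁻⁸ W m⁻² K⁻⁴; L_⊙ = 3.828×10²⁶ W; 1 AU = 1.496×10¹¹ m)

L = 0.0720 × 3.828×10²⁶ = 2.76×10²⁵ W.
From T_eq⁴ = L(1−A)/(16πσd²): d = √[L(1−A)/(16πσT_eq⁴)].
d = √[2.76×10²⁵ × 0.60 / (16π × 5.67×10⁻⁸ × (192)⁴)] = 6.53×10¹⁰ m = 0.437 AU.

d ≈ 0.437 AU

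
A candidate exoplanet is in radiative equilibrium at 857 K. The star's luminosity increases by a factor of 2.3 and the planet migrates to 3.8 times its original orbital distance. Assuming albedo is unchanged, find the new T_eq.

T_eq ∝ L^(1/4) · d^(−1/2).
T′ = 857 × 2.3^(1/4) / 3.8^(1/2) = 541 K.

T_eq ≈ 541 K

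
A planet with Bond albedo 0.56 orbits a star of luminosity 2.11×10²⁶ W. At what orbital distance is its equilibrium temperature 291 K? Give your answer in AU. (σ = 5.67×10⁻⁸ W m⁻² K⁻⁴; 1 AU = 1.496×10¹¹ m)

d ≈ 0.451 AU

From T_eq⁴ = L(1−A)/(16πσd²): d = √[L(1−A)/(16πσT_eq⁴)].
d = √[2.11×10²⁶ × 0.44 / (16π × 5.67×10⁻⁸ × (291)⁴)] = 6.74×10¹⁰ m = 0.451 AU.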